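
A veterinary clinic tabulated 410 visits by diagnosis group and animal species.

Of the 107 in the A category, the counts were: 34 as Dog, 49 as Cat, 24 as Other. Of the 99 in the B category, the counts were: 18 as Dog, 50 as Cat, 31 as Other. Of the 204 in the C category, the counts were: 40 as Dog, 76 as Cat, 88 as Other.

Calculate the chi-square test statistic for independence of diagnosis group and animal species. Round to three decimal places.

Row totals: 107, 99, 204. Column totals: 92, 175, 143. Grand total N = 410.
Expected counts (row total × column total / N):
  A, Dog: 107×92/410 = 24.0098
  A, Cat: 107×175/410 = 45.6707
  A, Other: 107×143/410 = 37.3195
  B, Dog: 99×92/410 = 22.2146
  B, Cat: 99×175/410 = 42.2561
  B, Other: 99×143/410 = 34.5293
  C, Dog: 204×92/410 = 45.7756
  C, Cat: 204×175/410 = 87.0732
  C, Other: 204×143/410 = 71.1512
Contributions (O − E)²/E:
  (34 − 24.0098)²/24.0098 = 4.1568
  (49 − 45.6707)²/45.6707 = 0.2427
  (24 − 37.3195)²/37.3195 = 4.7538
  (18 − 22.2146)²/22.2146 = 0.7996
  (50 − 42.2561)²/42.2561 = 1.4192
  (31 − 34.5293)²/34.5293 = 0.3607
  (40 − 45.7756)²/45.7756 = 0.7287
  (76 − 87.0732)²/87.0732 = 1.4082
  (88 − 71.1512)²/71.1512 = 3.9898
χ² = 4.1568 + 0.2427 + 4.7538 + 0.7996 + 1.4192 + 0.3607 + 0.7287 + 1.4082 + 3.9898 = 17.860

17.860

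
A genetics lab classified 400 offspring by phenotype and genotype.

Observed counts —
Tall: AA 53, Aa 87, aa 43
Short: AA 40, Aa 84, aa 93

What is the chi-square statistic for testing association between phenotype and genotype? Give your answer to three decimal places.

17.489

Row totals: 183, 217. Column totals: 93, 171, 136. Grand total N = 400.
Expected counts (row total × column total / N):
  Tall, AA: 183×93/400 = 42.5475
  Tall, Aa: 183×171/400 = 78.2325
  Tall, aa: 183×136/400 = 62.2200
  Short, AA: 217×93/400 = 50.4525
  Short, Aa: 217×171/400 = 92.7675
  Short, aa: 217×136/400 = 73.7800
Contributions (O − E)²/E:
  (53 − 42.5475)²/42.5475 = 2.5678
  (87 − 78.2325)²/78.2325 = 0.9826
  (43 − 62.2200)²/62.2200 = 5.9371
  (40 − 50.4525)²/50.4525 = 2.1655
  (84 − 92.7675)²/92.7675 = 0.8286
  (93 − 73.7800)²/73.7800 = 5.0069
χ² = 2.5678 + 0.9826 + 5.9371 + 2.1655 + 0.8286 + 5.0069 = 17.489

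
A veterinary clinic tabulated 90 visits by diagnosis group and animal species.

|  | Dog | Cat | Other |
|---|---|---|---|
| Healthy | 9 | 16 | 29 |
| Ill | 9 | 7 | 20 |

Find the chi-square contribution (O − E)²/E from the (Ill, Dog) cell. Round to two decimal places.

0.45

Row total (Ill) = 36; column total (Dog) = 18; N = 90.
Expected count E = 36 × 18 / 90 = 7.200.
Contribution = (O − E)²/E = (9 − 7.200)² / 7.200 = 0.45.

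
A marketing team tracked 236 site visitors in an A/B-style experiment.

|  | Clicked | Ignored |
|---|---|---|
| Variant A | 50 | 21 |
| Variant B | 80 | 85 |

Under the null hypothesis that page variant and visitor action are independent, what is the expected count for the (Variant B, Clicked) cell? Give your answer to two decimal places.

90.89

Row total (Variant B) = 165; column total (Clicked) = 130; grand total N = 236.
Expected count = (row total × column total) / N = 165 × 130 / 236 = 90.89.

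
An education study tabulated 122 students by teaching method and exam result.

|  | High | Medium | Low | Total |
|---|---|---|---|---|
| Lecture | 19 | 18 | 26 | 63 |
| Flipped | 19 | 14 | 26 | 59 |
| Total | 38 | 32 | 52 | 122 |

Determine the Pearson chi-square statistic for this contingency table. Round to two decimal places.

0.37

Grand total N = 122.
Expected counts (row total × column total / N):
  Lecture, High: 63×38/122 = 19.623
  Lecture, Medium: 63×32/122 = 16.525
  Lecture, Low: 63×52/122 = 26.852
  Flipped, High: 59×38/122 = 18.377
  Flipped, Medium: 59×32/122 = 15.475
  Flipped, Low: 59×52/122 = 25.148
Contributions (O − E)²/E:
  (19 − 19.623)²/19.623 = 0.0198
  (18 − 16.525)²/16.525 = 0.1317
  (26 − 26.852)²/26.852 = 0.0270
  (19 − 18.377)²/18.377 = 0.0211
  (14 − 15.475)²/15.475 = 0.1406
  (26 − 25.148)²/25.148 = 0.0289
χ² = 0.0198 + 0.1317 + 0.0270 + 0.0211 + 0.1406 + 0.0289 = 0.37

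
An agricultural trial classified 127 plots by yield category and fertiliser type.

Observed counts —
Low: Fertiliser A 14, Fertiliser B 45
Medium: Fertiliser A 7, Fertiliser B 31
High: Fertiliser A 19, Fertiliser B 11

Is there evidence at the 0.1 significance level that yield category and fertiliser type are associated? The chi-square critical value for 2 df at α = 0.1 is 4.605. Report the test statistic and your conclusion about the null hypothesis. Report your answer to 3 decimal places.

18.754; reject H₀

Row totals: 59, 38, 30. Column totals: 40, 87. Grand total N = 127.
Expected counts (row total × column total / N):
  Low, Fertiliser A: 59×40/127 = 18.5827
  Low, Fertiliser B: 59×87/127 = 40.4173
  Medium, Fertiliser A: 38×40/127 = 11.9685
  Medium, Fertiliser B: 38×87/127 = 26.0315
  High, Fertiliser A: 30×40/127 = 9.4488
  High, Fertiliser B: 30×87/127 = 20.5512
Contributions (O − E)²/E:
  (14 − 18.5827)²/18.5827 = 1.1301
  (45 − 40.4173)²/40.4173 = 0.5196
  (7 − 11.9685)²/11.9685 = 2.0626
  (31 − 26.0315)²/26.0315 = 0.9483
  (19 − 9.4488)²/9.4488 = 9.6547
  (11 − 20.5512)²/20.5512 = 4.4389
χ² = 1.1301 + 0.5196 + 2.0626 + 0.9483 + 9.6547 + 4.4389 = 18.754
df = (3−1)(2−1) = 2. Since 18.754 > 4.605, reject the null hypothesis of independence at α = 0.1.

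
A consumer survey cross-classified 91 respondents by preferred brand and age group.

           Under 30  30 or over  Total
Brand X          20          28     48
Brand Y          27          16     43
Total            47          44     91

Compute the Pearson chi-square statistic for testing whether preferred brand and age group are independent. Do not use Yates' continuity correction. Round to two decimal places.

4.05

Grand total N = 91.
Expected counts (row total × column total / N):
  Brand X, Under 30: 48×47/91 = 24.791
  Brand X, 30 or over: 48×44/91 = 23.209
  Brand Y, Under 30: 43×47/91 = 22.209
  Brand Y, 30 or over: 43×44/91 = 20.791
Contributions (O − E)²/E:
  (20 − 24.791)²/24.791 = 0.9259
  (28 − 23.209)²/23.209 = 0.9890
  (27 − 22.209)²/22.209 = 1.0335
  (16 − 20.791)²/20.791 = 1.1040
χ² = 0.9259 + 0.9890 + 1.0335 + 1.1040 = 4.05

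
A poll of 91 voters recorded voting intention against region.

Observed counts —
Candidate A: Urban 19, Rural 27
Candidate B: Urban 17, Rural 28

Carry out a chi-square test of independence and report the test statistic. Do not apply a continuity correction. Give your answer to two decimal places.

Row totals: 46, 45. Column totals: 36, 55. Grand total N = 91.
Expected counts (row total × column total / N):
  Candidate A, Urban: 46×36/91 = 18.198
  Candidate A, Rural: 46×55/91 = 27.802
  Candidate B, Urban: 45×36/91 = 17.802
  Candidate B, Rural: 45×55/91 = 27.198
Contributions (O − E)²/E:
  (19 − 18.198)²/18.198 = 0.0353
  (27 − 27.802)²/27.802 = 0.0231
  (17 − 17.802)²/17.802 = 0.0361
  (28 − 27.198)²/27.198 = 0.0236
χ² = 0.0353 + 0.0231 + 0.0361 + 0.0236 = 0.12

0.12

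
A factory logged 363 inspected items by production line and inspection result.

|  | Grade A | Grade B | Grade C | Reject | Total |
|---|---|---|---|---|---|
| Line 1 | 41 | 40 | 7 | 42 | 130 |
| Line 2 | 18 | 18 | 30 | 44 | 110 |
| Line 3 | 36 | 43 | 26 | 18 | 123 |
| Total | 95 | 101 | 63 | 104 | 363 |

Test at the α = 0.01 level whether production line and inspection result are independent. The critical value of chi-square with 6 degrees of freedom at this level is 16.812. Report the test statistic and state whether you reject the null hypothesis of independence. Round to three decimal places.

Grand total N = 363.
Expected counts (row total × column total / N):
  Line 1, Grade A: 130×95/363 = 34.0220
  Line 1, Grade B: 130×101/363 = 36.1708
  Line 1, Grade C: 130×63/363 = 22.5620
  Line 1, Reject: 130×104/363 = 37.2452
  Line 2, Grade A: 110×95/363 = 28.7879
  Line 2, Grade B: 110×101/363 = 30.6061
  Line 2, Grade C: 110×63/363 = 19.0909
  Line 2, Reject: 110×104/363 = 31.5152
  Line 3, Grade A: 123×95/363 = 32.1901
  Line 3, Grade B: 123×101/363 = 34.2231
  Line 3, Grade C: 123×63/363 = 21.3471
  Line 3, Reject: 123×104/363 = 35.2397
Contributions (O − E)²/E:
  (41 − 34.0220)²/34.0220 = 1.4312
  (40 − 36.1708)²/36.1708 = 0.4054
  (7 − 22.5620)²/22.5620 = 10.7338
  (42 − 37.2452)²/37.2452 = 0.6070
  (18 − 28.7879)²/28.7879 = 4.0426
  (18 − 30.6061)²/30.6061 = 5.1922
  (30 − 19.0909)²/19.0909 = 6.2338
  (44 − 31.5152)²/31.5152 = 4.9459
  (36 − 32.1901)²/32.1901 = 0.4509
  (43 − 34.2231)²/34.2231 = 2.2509
  (26 − 21.3471)²/21.3471 = 1.0142
  (18 − 35.2397)²/35.2397 = 8.4339
χ² = 1.4312 + 0.4054 + 10.7338 + 0.6070 + 4.0426 + 5.1922 + 6.2338 + 4.9459 + 0.4509 + 2.2509 + 1.0142 + 8.4339 = 45.742
df = (3−1)(4−1) = 6. Since 45.742 > 16.812, reject the null hypothesis of independence at α = 0.01.

45.742; reject H₀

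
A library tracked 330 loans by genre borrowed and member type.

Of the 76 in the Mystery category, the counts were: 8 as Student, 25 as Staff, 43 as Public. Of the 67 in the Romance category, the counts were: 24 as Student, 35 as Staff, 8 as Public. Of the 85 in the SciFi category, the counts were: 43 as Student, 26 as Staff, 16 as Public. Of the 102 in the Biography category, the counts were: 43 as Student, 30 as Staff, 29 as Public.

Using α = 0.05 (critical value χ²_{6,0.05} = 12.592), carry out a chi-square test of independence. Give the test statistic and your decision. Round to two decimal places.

Row totals: 76, 67, 85, 102. Column totals: 118, 116, 96. Grand total N = 330.
Expected counts (row total × column total / N):
  Mystery, Student: 76×118/330 = 27.1758
  Mystery, Staff: 76×116/330 = 26.7152
  Mystery, Public: 76×96/330 = 22.1091
  Romance, Student: 67×118/330 = 23.9576
  Romance, Staff: 67×116/330 = 23.5515
  Romance, Public: 67×96/330 = 19.4909
  SciFi, Student: 85×118/330 = 30.3939
  SciFi, Staff: 85×116/330 = 29.8788
  SciFi, Public: 85×96/330 = 24.7273
  Biography, Student: 102×118/330 = 36.4727
  Biography, Staff: 102×116/330 = 35.8545
  Biography, Public: 102×96/330 = 29.6727
Contributions (O − E)²/E:
  (8 − 27.1758)²/27.1758 = 13.5308
  (25 − 26.7152)²/26.7152 = 0.1101
  (43 − 22.1091)²/22.1091 = 19.7398
  (24 − 23.9576)²/23.9576 = 0.0001
  (35 − 23.5515)²/23.5515 = 5.5652
  (8 − 19.4909)²/19.4909 = 6.7745
  (43 − 30.3939)²/30.3939 = 5.2285
  (26 − 29.8788)²/29.8788 = 0.5035
  (16 − 24.7273)²/24.7273 = 3.0802
  (43 − 36.4727)²/36.4727 = 1.1682
  (30 − 35.8545)²/35.8545 = 0.9560
  (29 − 29.6727)²/29.6727 = 0.0153
χ² = 13.5308 + 0.1101 + 19.7398 + 0.0001 + 5.5652 + 6.7745 + 5.2285 + 0.5035 + 3.0802 + 1.1682 + 0.9560 + 0.0153 = 56.67
df = (4−1)(3−1) = 6. Since 56.67 > 12.592, reject the null hypothesis of independence at α = 0.05.

56.67; reject H₀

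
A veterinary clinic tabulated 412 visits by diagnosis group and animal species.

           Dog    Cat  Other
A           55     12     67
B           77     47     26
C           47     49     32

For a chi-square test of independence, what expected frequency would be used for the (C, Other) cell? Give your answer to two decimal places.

38.83

Row total (C) = 128; column total (Other) = 125; grand total N = 412.
Expected count = (row total × column total) / N = 128 × 125 / 412 = 38.83.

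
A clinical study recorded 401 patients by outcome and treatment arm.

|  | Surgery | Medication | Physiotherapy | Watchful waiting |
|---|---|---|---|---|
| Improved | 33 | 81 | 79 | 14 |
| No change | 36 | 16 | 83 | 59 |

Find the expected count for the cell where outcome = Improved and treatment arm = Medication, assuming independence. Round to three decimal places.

50.072

Row total (Improved) = 207; column total (Medication) = 97; grand total N = 401.
Expected count = (row total × column total) / N = 207 × 97 / 401 = 50.072.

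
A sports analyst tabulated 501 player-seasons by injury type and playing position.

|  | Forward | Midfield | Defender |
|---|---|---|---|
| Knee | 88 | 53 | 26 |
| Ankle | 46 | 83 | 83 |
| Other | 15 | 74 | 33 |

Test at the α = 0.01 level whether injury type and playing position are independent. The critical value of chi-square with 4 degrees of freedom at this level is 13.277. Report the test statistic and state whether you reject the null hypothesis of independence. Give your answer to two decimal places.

Row totals: 167, 212, 122. Column totals: 149, 210, 142. Grand total N = 501.
Expected counts (row total × column total / N):
  Knee, Forward: 167×149/501 = 49.6667
  Knee, Midfield: 167×210/501 = 70.0000
  Knee, Defender: 167×142/501 = 47.3333
  Ankle, Forward: 212×149/501 = 63.0499
  Ankle, Midfield: 212×210/501 = 88.8623
  Ankle, Defender: 212×142/501 = 60.0878
  Other, Forward: 122×149/501 = 36.2834
  Other, Midfield: 122×210/501 = 51.1377
  Other, Defender: 122×142/501 = 34.5788
Contributions (O − E)²/E:
  (88 − 49.6667)²/49.6667 = 29.5861
  (53 − 70.0000)²/70.0000 = 4.1286
  (26 − 47.3333)²/47.3333 = 9.6150
  (46 − 63.0499)²/63.0499 = 4.6106
  (83 − 88.8623)²/88.8623 = 0.3867
  (83 − 60.0878)²/60.0878 = 8.7367
  (15 − 36.2834)²/36.2834 = 12.4846
  (74 − 51.1377)²/51.1377 = 10.2211
  (33 − 34.5788)²/34.5788 = 0.0721
χ² = 29.5861 + 4.1286 + 9.6150 + 4.6106 + 0.3867 + 8.7367 + 12.4846 + 10.2211 + 0.0721 = 79.84
df = (3−1)(3−1) = 4. Since 79.84 > 13.277, reject the null hypothesis of independence at α = 0.01.

79.84; reject H₀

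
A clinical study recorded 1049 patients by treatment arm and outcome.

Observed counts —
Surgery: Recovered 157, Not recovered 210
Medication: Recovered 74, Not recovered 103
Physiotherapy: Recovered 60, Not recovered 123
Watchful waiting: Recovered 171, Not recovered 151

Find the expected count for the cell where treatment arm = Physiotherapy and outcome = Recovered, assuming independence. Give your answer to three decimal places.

Row total (Physiotherapy) = 183; column total (Recovered) = 462; grand total N = 1049.
Expected count = (row total × column total) / N = 183 × 462 / 1049 = 80.597.

80.597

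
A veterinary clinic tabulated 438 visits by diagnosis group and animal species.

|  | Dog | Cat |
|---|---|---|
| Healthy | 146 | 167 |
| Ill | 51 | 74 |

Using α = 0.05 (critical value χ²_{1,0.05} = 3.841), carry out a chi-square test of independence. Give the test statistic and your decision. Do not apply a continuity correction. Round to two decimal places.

Row totals: 313, 125. Column totals: 197, 241. Grand total N = 438.
Expected counts (row total × column total / N):
  Healthy, Dog: 313×197/438 = 140.779
  Healthy, Cat: 313×241/438 = 172.221
  Ill, Dog: 125×197/438 = 56.221
  Ill, Cat: 125×241/438 = 68.779
Contributions (O − E)²/E:
  (146 − 140.779)²/140.779 = 0.1936
  (167 − 172.221)²/172.221 = 0.1583
  (51 − 56.221)²/56.221 = 0.4849
  (74 − 68.779)²/68.779 = 0.3963
χ² = 0.1936 + 0.1583 + 0.4849 + 0.3963 = 1.23
df = (2−1)(2−1) = 1. Since 1.23 < 3.841, fail to reject the null hypothesis of independence at α = 0.05.

1.23; fail to reject H₀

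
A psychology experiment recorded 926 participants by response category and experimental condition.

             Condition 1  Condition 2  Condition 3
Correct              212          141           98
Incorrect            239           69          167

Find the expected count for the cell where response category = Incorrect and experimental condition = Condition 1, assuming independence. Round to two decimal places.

231.34

Row total (Incorrect) = 475; column total (Condition 1) = 451; grand total N = 926.
Expected count = (row total × column total) / N = 475 × 451 / 926 = 231.34.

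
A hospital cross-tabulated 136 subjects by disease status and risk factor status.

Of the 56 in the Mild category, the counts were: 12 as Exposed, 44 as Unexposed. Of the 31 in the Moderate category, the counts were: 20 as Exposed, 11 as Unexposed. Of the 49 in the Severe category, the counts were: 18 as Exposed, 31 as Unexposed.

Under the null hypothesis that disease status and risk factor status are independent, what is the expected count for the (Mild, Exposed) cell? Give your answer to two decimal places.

Row total (Mild) = 56; column total (Exposed) = 50; grand total N = 136.
Expected count = (row total × column total) / N = 56 × 50 / 136 = 20.59.

20.59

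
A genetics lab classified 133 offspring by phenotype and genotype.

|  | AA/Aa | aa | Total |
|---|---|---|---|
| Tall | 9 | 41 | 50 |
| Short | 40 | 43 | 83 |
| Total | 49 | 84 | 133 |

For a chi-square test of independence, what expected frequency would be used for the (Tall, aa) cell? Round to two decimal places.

31.58

Row total (Tall) = 50; column total (aa) = 84; grand total N = 133.
Expected count = (row total × column total) / N = 50 × 84 / 133 = 31.58.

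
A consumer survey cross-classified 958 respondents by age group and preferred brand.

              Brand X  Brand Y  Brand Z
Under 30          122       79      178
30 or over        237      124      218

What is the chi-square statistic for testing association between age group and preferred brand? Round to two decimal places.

9.52

Row totals: 379, 579. Column totals: 359, 203, 396. Grand total N = 958.
Expected counts (row total × column total / N):
  Under 30, Brand X: 379×359/958 = 142.026
  Under 30, Brand Y: 379×203/958 = 80.310
  Under 30, Brand Z: 379×396/958 = 156.664
  30 or over, Brand X: 579×359/958 = 216.974
  30 or over, Brand Y: 579×203/958 = 122.690
  30 or over, Brand Z: 579×396/958 = 239.336
Contributions (O − E)²/E:
  (122 − 142.026)²/142.026 = 2.8237
  (79 − 80.310)²/80.310 = 0.0214
  (178 − 156.664)²/156.664 = 2.9057
  (237 − 216.974)²/216.974 = 1.8483
  (124 − 122.690)²/122.690 = 0.0140
  (218 − 239.336)²/239.336 = 1.9020
χ² = 2.8237 + 0.0214 + 2.9057 + 1.8483 + 0.0140 + 1.9020 = 9.52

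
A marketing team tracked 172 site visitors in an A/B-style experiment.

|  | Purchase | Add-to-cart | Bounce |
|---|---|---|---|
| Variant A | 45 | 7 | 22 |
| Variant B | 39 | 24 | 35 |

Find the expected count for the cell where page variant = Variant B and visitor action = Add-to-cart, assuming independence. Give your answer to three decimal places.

17.663

Row total (Variant B) = 98; column total (Add-to-cart) = 31; grand total N = 172.
Expected count = (row total × column total) / N = 98 × 31 / 172 = 17.663.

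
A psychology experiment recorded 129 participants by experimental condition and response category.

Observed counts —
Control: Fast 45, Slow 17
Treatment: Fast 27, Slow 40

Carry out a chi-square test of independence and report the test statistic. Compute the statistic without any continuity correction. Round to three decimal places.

13.607

Row totals: 62, 67. Column totals: 72, 57. Grand total N = 129.
Expected counts (row total × column total / N):
  Control, Fast: 62×72/129 = 34.6047
  Control, Slow: 62×57/129 = 27.3953
  Treatment, Fast: 67×72/129 = 37.3953
  Treatment, Slow: 67×57/129 = 29.6047
Contributions (O − E)²/E:
  (45 − 34.6047)²/34.6047 = 3.1228
  (17 − 27.3953)²/27.3953 = 3.9446
  (27 − 37.3953)²/37.3953 = 2.8897
  (40 − 29.6047)²/29.6047 = 3.6502
χ² = 3.1228 + 3.9446 + 2.8897 + 3.6502 = 13.607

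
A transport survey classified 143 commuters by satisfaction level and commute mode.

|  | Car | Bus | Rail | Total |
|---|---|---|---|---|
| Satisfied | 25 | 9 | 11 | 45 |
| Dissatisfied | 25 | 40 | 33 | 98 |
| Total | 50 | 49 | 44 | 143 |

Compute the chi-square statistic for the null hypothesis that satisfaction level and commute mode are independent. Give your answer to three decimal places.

Grand total N = 143.
Expected counts (row total × column total / N):
  Satisfied, Car: 45×50/143 = 15.7343
  Satisfied, Bus: 45×49/143 = 15.4196
  Satisfied, Rail: 45×44/143 = 13.8462
  Dissatisfied, Car: 98×50/143 = 34.2657
  Dissatisfied, Bus: 98×49/143 = 33.5804
  Dissatisfied, Rail: 98×44/143 = 30.1538
Contributions (O − E)²/E:
  (25 − 15.7343)²/15.7343 = 5.4564
  (9 − 15.4196)²/15.4196 = 2.6727
  (11 − 13.8462)²/13.8462 = 0.5851
  (25 − 34.2657)²/34.2657 = 2.5055
  (40 − 33.5804)²/33.5804 = 1.2272
  (33 − 30.1538)²/30.1538 = 0.2687
χ² = 5.4564 + 2.6727 + 0.5851 + 2.5055 + 1.2272 + 0.2687 = 12.716

12.716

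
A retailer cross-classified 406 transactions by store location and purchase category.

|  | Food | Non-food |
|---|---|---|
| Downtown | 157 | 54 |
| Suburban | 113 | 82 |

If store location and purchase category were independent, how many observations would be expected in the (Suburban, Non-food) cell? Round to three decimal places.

Row total (Suburban) = 195; column total (Non-food) = 136; grand total N = 406.
Expected count = (row total × column total) / N = 195 × 136 / 406 = 65.320.

65.320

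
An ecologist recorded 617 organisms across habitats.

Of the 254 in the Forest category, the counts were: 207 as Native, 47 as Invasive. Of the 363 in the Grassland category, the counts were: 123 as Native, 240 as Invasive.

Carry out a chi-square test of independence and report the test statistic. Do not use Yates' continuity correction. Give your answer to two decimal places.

Row totals: 254, 363. Column totals: 330, 287. Grand total N = 617.
Expected counts (row total × column total / N):
  Forest, Native: 254×330/617 = 135.851
  Forest, Invasive: 254×287/617 = 118.149
  Grassland, Native: 363×330/617 = 194.149
  Grassland, Invasive: 363×287/617 = 168.851
Contributions (O − E)²/E:
  (207 − 135.851)²/135.851 = 37.2627
  (47 − 118.149)²/118.149 = 42.8457
  (123 − 194.149)²/194.149 = 26.0737
  (240 − 168.851)²/168.851 = 29.9802
χ² = 37.2627 + 42.8457 + 26.0737 + 29.9802 = 136.16

136.16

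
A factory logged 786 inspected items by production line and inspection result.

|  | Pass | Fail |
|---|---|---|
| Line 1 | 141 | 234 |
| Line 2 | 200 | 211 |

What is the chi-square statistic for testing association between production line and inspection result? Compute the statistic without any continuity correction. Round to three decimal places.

9.769

Row totals: 375, 411. Column totals: 341, 445. Grand total N = 786.
Expected counts (row total × column total / N):
  Line 1, Pass: 375×341/786 = 162.6908
  Line 1, Fail: 375×445/786 = 212.3092
  Line 2, Pass: 411×341/786 = 178.3092
  Line 2, Fail: 411×445/786 = 232.6908
Contributions (O − E)²/E:
  (141 − 162.6908)²/162.6908 = 2.8919
  (234 − 212.3092)²/212.3092 = 2.2161
  (200 − 178.3092)²/178.3092 = 2.6386
  (211 − 232.6908)²/232.6908 = 2.0220
χ² = 2.8919 + 2.2161 + 2.6386 + 2.0220 = 9.769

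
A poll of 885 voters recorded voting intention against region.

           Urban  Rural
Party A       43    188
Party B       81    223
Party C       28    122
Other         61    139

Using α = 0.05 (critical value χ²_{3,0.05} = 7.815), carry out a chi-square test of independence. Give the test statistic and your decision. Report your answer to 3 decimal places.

Row totals: 231, 304, 150, 200. Column totals: 213, 672. Grand total N = 885.
Expected counts (row total × column total / N):
  Party A, Urban: 231×213/885 = 55.5966
  Party A, Rural: 231×672/885 = 175.4034
  Party B, Urban: 304×213/885 = 73.1661
  Party B, Rural: 304×672/885 = 230.8339
  Party C, Urban: 150×213/885 = 36.1017
  Party C, Rural: 150×672/885 = 113.8983
  Other, Urban: 200×213/885 = 48.1356
  Other, Rural: 200×672/885 = 151.8644
Contributions (O − E)²/E:
  (43 − 55.5966)²/55.5966 = 2.8540
  (188 − 175.4034)²/175.4034 = 0.9046
  (81 − 73.1661)²/73.1661 = 0.8388
  (223 − 230.8339)²/230.8339 = 0.2659
  (28 − 36.1017)²/36.1017 = 1.8181
  (122 − 113.8983)²/113.8983 = 0.5763
  (61 − 48.1356)²/48.1356 = 3.4381
  (139 − 151.8644)²/151.8644 = 1.0897
χ² = 2.8540 + 0.9046 + 0.8388 + 0.2659 + 1.8181 + 0.5763 + 3.4381 + 1.0897 = 11.786
df = (4−1)(2−1) = 3. Since 11.786 > 7.815, reject the null hypothesis of independence at α = 0.05.

11.786; reject H₀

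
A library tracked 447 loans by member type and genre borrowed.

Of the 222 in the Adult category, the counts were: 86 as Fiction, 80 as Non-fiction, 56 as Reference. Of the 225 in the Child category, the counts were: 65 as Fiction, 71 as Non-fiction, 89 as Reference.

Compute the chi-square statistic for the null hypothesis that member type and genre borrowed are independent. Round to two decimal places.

10.95

Row totals: 222, 225. Column totals: 151, 151, 145. Grand total N = 447.
Expected counts (row total × column total / N):
  Adult, Fiction: 222×151/447 = 74.993
  Adult, Non-fiction: 222×151/447 = 74.993
  Adult, Reference: 222×145/447 = 72.013
  Child, Fiction: 225×151/447 = 76.007
  Child, Non-fiction: 225×151/447 = 76.007
  Child, Reference: 225×145/447 = 72.987
Contributions (O − E)²/E:
  (86 − 74.993)²/74.993 = 1.6155
  (80 − 74.993)²/74.993 = 0.3343
  (56 − 72.013)²/72.013 = 3.5607
  (65 − 76.007)²/76.007 = 1.5940
  (71 − 76.007)²/76.007 = 0.3298
  (89 − 72.987)²/72.987 = 3.5132
χ² = 1.6155 + 0.3343 + 3.5607 + 1.5940 + 0.3298 + 3.5132 = 10.95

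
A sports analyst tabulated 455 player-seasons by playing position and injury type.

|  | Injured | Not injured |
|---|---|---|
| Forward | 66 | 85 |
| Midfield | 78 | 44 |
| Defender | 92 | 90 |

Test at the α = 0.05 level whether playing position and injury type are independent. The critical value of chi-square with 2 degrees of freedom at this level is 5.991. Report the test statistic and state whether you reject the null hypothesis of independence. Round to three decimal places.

Row totals: 151, 122, 182. Column totals: 236, 219. Grand total N = 455.
Expected counts (row total × column total / N):
  Forward, Injured: 151×236/455 = 78.3209
  Forward, Not injured: 151×219/455 = 72.6791
  Midfield, Injured: 122×236/455 = 63.2791
  Midfield, Not injured: 122×219/455 = 58.7209
  Defender, Injured: 182×236/455 = 94.4000
  Defender, Not injured: 182×219/455 = 87.6000
Contributions (O − E)²/E:
  (66 − 78.3209)²/78.3209 = 1.9382
  (85 − 72.6791)²/72.6791 = 2.0887
  (78 − 63.2791)²/63.2791 = 3.4246
  (44 − 58.7209)²/58.7209 = 3.6904
  (92 − 94.4000)²/94.4000 = 0.0610
  (90 − 87.6000)²/87.6000 = 0.0658
χ² = 1.9382 + 2.0887 + 3.4246 + 3.6904 + 0.0610 + 0.0658 = 11.269
df = (3−1)(2−1) = 2. Since 11.269 > 5.991, reject the null hypothesis of independence at α = 0.05.

11.269; reject H₀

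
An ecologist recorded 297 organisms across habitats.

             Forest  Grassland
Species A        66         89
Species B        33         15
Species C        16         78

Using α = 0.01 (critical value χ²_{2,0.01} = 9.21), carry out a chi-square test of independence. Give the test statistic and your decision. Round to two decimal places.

Row totals: 155, 48, 94. Column totals: 115, 182. Grand total N = 297.
Expected counts (row total × column total / N):
  Species A, Forest: 155×115/297 = 60.017
  Species A, Grassland: 155×182/297 = 94.983
  Species B, Forest: 48×115/297 = 18.586
  Species B, Grassland: 48×182/297 = 29.414
  Species C, Forest: 94×115/297 = 36.397
  Species C, Grassland: 94×182/297 = 57.603
Contributions (O − E)²/E:
  (66 − 60.017)²/60.017 = 0.5964
  (89 − 94.983)²/94.983 = 0.3769
  (33 − 18.586)²/18.586 = 11.1785
  (15 − 29.414)²/29.414 = 7.0634
  (16 − 36.397)²/36.397 = 11.4305
  (78 − 57.603)²/57.603 = 7.2225
χ² = 0.5964 + 0.3769 + 11.1785 + 7.0634 + 11.4305 + 7.2225 = 37.87
df = (3−1)(2−1) = 2. Since 37.87 > 9.21, reject the null hypothesis of independence at α = 0.01.

37.87; reject H₀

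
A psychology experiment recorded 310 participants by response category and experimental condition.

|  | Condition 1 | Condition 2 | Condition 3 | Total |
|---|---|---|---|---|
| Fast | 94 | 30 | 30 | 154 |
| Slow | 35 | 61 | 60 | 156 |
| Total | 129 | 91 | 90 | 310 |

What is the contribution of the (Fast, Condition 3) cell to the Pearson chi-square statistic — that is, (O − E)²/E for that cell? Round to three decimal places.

Row total (Fast) = 154; column total (Condition 3) = 90; N = 310.
Expected count E = 154 × 90 / 310 = 44.7097.
Contribution = (O − E)²/E = (30 − 44.7097)² / 44.7097 = 4.840.

4.840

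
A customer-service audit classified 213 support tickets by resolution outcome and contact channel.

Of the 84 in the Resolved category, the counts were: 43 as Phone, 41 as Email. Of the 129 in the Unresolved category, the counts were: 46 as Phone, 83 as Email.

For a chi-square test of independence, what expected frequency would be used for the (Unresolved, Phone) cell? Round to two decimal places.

Row total (Unresolved) = 129; column total (Phone) = 89; grand total N = 213.
Expected count = (row total × column total) / N = 129 × 89 / 213 = 53.90.

53.90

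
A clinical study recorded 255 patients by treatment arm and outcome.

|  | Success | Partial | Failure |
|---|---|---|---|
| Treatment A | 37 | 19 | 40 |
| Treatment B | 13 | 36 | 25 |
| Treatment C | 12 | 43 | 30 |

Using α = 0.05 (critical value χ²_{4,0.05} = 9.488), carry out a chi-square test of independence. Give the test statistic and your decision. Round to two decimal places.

Row totals: 96, 74, 85. Column totals: 62, 98, 95. Grand total N = 255.
Expected counts (row total × column total / N):
  Treatment A, Success: 96×62/255 = 23.341
  Treatment A, Partial: 96×98/255 = 36.894
  Treatment A, Failure: 96×95/255 = 35.765
  Treatment B, Success: 74×62/255 = 17.992
  Treatment B, Partial: 74×98/255 = 28.439
  Treatment B, Failure: 74×95/255 = 27.569
  Treatment C, Success: 85×62/255 = 20.667
  Treatment C, Partial: 85×98/255 = 32.667
  Treatment C, Failure: 85×95/255 = 31.667
Contributions (O − E)²/E:
  (37 − 23.341)²/23.341 = 7.9932
  (19 − 36.894)²/36.894 = 8.6788
  (40 − 35.765)²/35.765 = 0.5015
  (13 − 17.992)²/17.992 = 1.3851
  (36 − 28.439)²/28.439 = 2.0102
  (25 − 27.569)²/27.569 = 0.2394
  (12 − 20.667)²/20.667 = 3.6346
  (43 − 32.667)²/32.667 = 3.2685
  (30 − 31.667)²/31.667 = 0.0878
χ² = 7.9932 + 8.6788 + 0.5015 + 1.3851 + 2.0102 + 0.2394 + 3.6346 + 3.2685 + 0.0878 = 27.80
df = (3−1)(3−1) = 4. Since 27.80 > 9.488, reject the null hypothesis of independence at α = 0.05.

27.80; reject H₀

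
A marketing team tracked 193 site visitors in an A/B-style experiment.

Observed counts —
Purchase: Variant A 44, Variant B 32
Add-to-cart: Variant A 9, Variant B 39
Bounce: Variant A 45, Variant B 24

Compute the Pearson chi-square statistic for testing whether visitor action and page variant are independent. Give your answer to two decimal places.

Row totals: 76, 48, 69. Column totals: 98, 95. Grand total N = 193.
Expected counts (row total × column total / N):
  Purchase, Variant A: 76×98/193 = 38.591
  Purchase, Variant B: 76×95/193 = 37.409
  Add-to-cart, Variant A: 48×98/193 = 24.373
  Add-to-cart, Variant B: 48×95/193 = 23.627
  Bounce, Variant A: 69×98/193 = 35.036
  Bounce, Variant B: 69×95/193 = 33.964
Contributions (O − E)²/E:
  (44 − 38.591)²/38.591 = 0.7581
  (32 − 37.409)²/37.409 = 0.7821
  (9 − 24.373)²/24.373 = 9.6963
  (39 − 23.627)²/23.627 = 10.0025
  (45 − 35.036)²/35.036 = 2.8337
  (24 − 33.964)²/33.964 = 2.9231
χ² = 0.7581 + 0.7821 + 9.6963 + 10.0025 + 2.8337 + 2.9231 = 27.00

27.00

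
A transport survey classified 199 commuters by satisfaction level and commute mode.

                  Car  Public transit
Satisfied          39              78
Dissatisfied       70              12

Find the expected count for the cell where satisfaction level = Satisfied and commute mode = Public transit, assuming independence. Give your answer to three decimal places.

Row total (Satisfied) = 117; column total (Public transit) = 90; grand total N = 199.
Expected count = (row total × column total) / N = 117 × 90 / 199 = 52.915.

52.915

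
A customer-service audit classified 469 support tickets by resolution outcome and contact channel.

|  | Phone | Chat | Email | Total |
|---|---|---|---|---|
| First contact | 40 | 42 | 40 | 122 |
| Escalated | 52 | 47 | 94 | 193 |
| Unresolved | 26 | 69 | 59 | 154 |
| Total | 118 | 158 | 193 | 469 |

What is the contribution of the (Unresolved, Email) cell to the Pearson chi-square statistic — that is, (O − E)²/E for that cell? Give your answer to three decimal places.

Row total (Unresolved) = 154; column total (Email) = 193; N = 469.
Expected count E = 154 × 193 / 469 = 63.3731.
Contribution = (O − E)²/E = (59 − 63.3731)² / 63.3731 = 0.302.

0.302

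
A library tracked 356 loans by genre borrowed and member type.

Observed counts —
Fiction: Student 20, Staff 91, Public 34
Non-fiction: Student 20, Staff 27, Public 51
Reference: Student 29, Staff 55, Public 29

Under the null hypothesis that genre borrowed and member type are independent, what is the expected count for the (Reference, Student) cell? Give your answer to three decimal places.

21.902

Row total (Reference) = 113; column total (Student) = 69; grand total N = 356.
Expected count = (row total × column total) / N = 113 × 69 / 356 = 21.902.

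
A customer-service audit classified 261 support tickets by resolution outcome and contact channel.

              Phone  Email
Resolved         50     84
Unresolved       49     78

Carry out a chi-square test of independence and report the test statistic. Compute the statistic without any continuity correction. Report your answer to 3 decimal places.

0.045

Row totals: 134, 127. Column totals: 99, 162. Grand total N = 261.
Expected counts (row total × column total / N):
  Resolved, Phone: 134×99/261 = 50.8276
  Resolved, Email: 134×162/261 = 83.1724
  Unresolved, Phone: 127×99/261 = 48.1724
  Unresolved, Email: 127×162/261 = 78.8276
Contributions (O − E)²/E:
  (50 − 50.8276)²/50.8276 = 0.0135
  (84 − 83.1724)²/83.1724 = 0.0082
  (49 − 48.1724)²/48.1724 = 0.0142
  (78 − 78.8276)²/78.8276 = 0.0087
χ² = 0.0135 + 0.0082 + 0.0142 + 0.0087 = 0.045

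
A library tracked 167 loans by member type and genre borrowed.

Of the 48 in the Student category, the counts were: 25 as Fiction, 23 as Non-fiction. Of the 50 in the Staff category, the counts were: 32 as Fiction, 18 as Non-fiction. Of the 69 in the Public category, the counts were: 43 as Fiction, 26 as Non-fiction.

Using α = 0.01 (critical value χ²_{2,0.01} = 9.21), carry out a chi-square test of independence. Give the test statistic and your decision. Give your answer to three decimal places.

Row totals: 48, 50, 69. Column totals: 100, 67. Grand total N = 167.
Expected counts (row total × column total / N):
  Student, Fiction: 48×100/167 = 28.7425
  Student, Non-fiction: 48×67/167 = 19.2575
  Staff, Fiction: 50×100/167 = 29.9401
  Staff, Non-fiction: 50×67/167 = 20.0599
  Public, Fiction: 69×100/167 = 41.3174
  Public, Non-fiction: 69×67/167 = 27.6826
Contributions (O − E)²/E:
  (25 − 28.7425)²/28.7425 = 0.4873
  (23 − 19.2575)²/19.2575 = 0.7273
  (32 − 29.9401)²/29.9401 = 0.1417
  (18 − 20.0599)²/20.0599 = 0.2115
  (43 − 41.3174)²/41.3174 = 0.0685
  (26 − 27.6826)²/27.6826 = 0.1023
χ² = 0.4873 + 0.7273 + 0.1417 + 0.2115 + 0.0685 + 0.1023 = 1.739
df = (3−1)(2−1) = 2. Since 1.739 < 9.21, fail to reject the null hypothesis of independence at α = 0.01.

1.739; fail to reject H₀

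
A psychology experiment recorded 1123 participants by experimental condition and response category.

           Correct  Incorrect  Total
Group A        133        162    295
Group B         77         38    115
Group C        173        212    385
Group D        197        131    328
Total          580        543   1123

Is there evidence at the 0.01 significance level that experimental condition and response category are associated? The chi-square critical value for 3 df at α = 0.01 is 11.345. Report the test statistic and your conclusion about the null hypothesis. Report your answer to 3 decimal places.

32.124; reject H₀

Grand total N = 1123.
Expected counts (row total × column total / N):
  Group A, Correct: 295×580/1123 = 152.3598
  Group A, Incorrect: 295×543/1123 = 142.6402
  Group B, Correct: 115×580/1123 = 59.3945
  Group B, Incorrect: 115×543/1123 = 55.6055
  Group C, Correct: 385×580/1123 = 198.8424
  Group C, Incorrect: 385×543/1123 = 186.1576
  Group D, Correct: 328×580/1123 = 169.4034
  Group D, Incorrect: 328×543/1123 = 158.5966
Contributions (O − E)²/E:
  (133 − 152.3598)²/152.3598 = 2.4600
  (162 − 142.6402)²/142.6402 = 2.6276
  (77 − 59.3945)²/59.3945 = 5.2186
  (38 − 55.6055)²/55.6055 = 5.5742
  (173 − 198.8424)²/198.8424 = 3.3586
  (212 − 186.1576)²/186.1576 = 3.5874
  (197 − 169.4034)²/169.4034 = 4.4956
  (131 − 158.5966)²/158.5966 = 4.8019
χ² = 2.4600 + 2.6276 + 5.2186 + 5.5742 + 3.3586 + 3.5874 + 4.4956 + 4.8019 = 32.124
df = (4−1)(2−1) = 3. Since 32.124 > 11.345, reject the null hypothesis of independence at α = 0.01.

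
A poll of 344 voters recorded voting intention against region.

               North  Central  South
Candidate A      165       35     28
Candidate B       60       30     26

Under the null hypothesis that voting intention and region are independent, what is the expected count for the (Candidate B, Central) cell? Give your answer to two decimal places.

Row total (Candidate B) = 116; column total (Central) = 65; grand total N = 344.
Expected count = (row total × column total) / N = 116 × 65 / 344 = 21.92.

21.92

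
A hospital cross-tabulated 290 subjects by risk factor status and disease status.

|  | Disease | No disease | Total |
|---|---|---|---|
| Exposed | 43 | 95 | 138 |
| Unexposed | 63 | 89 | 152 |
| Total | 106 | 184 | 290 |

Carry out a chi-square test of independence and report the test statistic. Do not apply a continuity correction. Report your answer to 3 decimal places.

3.301

Grand total N = 290.
Expected counts (row total × column total / N):
  Exposed, Disease: 138×106/290 = 50.4414
  Exposed, No disease: 138×184/290 = 87.5586
  Unexposed, Disease: 152×106/290 = 55.5586
  Unexposed, No disease: 152×184/290 = 96.4414
Contributions (O − E)²/E:
  (43 − 50.4414)²/50.4414 = 1.0978
  (95 − 87.5586)²/87.5586 = 0.6324
  (63 − 55.5586)²/55.5586 = 0.9967
  (89 − 96.4414)²/96.4414 = 0.5742
χ² = 1.0978 + 0.6324 + 0.9967 + 0.5742 = 3.301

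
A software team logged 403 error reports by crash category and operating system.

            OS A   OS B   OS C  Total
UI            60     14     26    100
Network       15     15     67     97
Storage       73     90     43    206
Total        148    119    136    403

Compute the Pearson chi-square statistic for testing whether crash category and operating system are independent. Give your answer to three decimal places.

Grand total N = 403.
Expected counts (row total × column total / N):
  UI, OS A: 100×148/403 = 36.7246
  UI, OS B: 100×119/403 = 29.5285
  UI, OS C: 100×136/403 = 33.7469
  Network, OS A: 97×148/403 = 35.6228
  Network, OS B: 97×119/403 = 28.6427
  Network, OS C: 97×136/403 = 32.7345
  Storage, OS A: 206×148/403 = 75.6526
  Storage, OS B: 206×119/403 = 60.8288
  Storage, OS C: 206×136/403 = 69.5186
Contributions (O − E)²/E:
  (60 − 36.7246)²/36.7246 = 14.7515
  (14 − 29.5285)²/29.5285 = 8.1662
  (26 − 33.7469)²/33.7469 = 1.7784
  (15 − 35.6228)²/35.6228 = 11.9390
  (15 − 28.6427)²/28.6427 = 6.4981
  (67 − 32.7345)²/32.7345 = 35.8681
  (73 − 75.6526)²/75.6526 = 0.0930
  (90 − 60.8288)²/60.8288 = 13.9894
  (43 − 69.5186)²/69.5186 = 10.1158
χ² = 14.7515 + 8.1662 + 1.7784 + 11.9390 + 6.4981 + 35.8681 + 0.0930 + 13.9894 + 10.1158 = 103.200

103.200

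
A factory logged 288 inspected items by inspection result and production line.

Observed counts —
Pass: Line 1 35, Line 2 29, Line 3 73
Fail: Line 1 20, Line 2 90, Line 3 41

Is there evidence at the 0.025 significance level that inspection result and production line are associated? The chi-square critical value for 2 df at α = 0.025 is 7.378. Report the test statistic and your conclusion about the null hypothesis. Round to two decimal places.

Row totals: 137, 151. Column totals: 55, 119, 114. Grand total N = 288.
Expected counts (row total × column total / N):
  Pass, Line 1: 137×55/288 = 26.1632
  Pass, Line 2: 137×119/288 = 56.6076
  Pass, Line 3: 137×114/288 = 54.2292
  Fail, Line 1: 151×55/288 = 28.8368
  Fail, Line 2: 151×119/288 = 62.3924
  Fail, Line 3: 151×114/288 = 59.7708
Contributions (O − E)²/E:
  (35 − 26.1632)²/26.1632 = 2.9847
  (29 − 56.6076)²/56.6076 = 13.4643
  (73 − 54.2292)²/54.2292 = 6.4973
  (20 − 28.8368)²/28.8368 = 2.7080
  (90 − 62.3924)²/62.3924 = 12.2159
  (41 − 59.7708)²/59.7708 = 5.8949
χ² = 2.9847 + 13.4643 + 6.4973 + 2.7080 + 12.2159 + 5.8949 = 43.77
df = (2−1)(3−1) = 2. Since 43.77 > 7.378, reject the null hypothesis of independence at α = 0.025.

43.77; reject H₀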